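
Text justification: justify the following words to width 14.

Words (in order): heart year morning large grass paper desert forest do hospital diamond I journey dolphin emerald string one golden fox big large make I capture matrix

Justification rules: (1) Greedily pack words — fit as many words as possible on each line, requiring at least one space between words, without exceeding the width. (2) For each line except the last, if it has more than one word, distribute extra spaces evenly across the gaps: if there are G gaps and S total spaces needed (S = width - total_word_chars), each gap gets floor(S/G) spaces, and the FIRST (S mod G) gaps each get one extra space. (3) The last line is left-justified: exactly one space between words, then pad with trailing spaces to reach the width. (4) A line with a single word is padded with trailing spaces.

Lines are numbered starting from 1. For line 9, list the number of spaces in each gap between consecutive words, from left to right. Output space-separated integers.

Answer: 1

Derivation:
Line 1: ['heart', 'year'] (min_width=10, slack=4)
Line 2: ['morning', 'large'] (min_width=13, slack=1)
Line 3: ['grass', 'paper'] (min_width=11, slack=3)
Line 4: ['desert', 'forest'] (min_width=13, slack=1)
Line 5: ['do', 'hospital'] (min_width=11, slack=3)
Line 6: ['diamond', 'I'] (min_width=9, slack=5)
Line 7: ['journey'] (min_width=7, slack=7)
Line 8: ['dolphin'] (min_width=7, slack=7)
Line 9: ['emerald', 'string'] (min_width=14, slack=0)
Line 10: ['one', 'golden', 'fox'] (min_width=14, slack=0)
Line 11: ['big', 'large', 'make'] (min_width=14, slack=0)
Line 12: ['I', 'capture'] (min_width=9, slack=5)
Line 13: ['matrix'] (min_width=6, slack=8)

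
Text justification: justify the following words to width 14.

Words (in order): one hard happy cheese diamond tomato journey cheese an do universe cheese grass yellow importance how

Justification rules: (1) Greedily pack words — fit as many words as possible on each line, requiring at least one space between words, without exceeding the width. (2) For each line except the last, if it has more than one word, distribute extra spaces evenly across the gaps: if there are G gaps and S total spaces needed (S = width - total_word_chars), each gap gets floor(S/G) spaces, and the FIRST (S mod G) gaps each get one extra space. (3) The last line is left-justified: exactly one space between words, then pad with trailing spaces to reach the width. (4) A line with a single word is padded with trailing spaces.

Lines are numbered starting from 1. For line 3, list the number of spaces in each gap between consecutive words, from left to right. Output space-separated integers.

Line 1: ['one', 'hard', 'happy'] (min_width=14, slack=0)
Line 2: ['cheese', 'diamond'] (min_width=14, slack=0)
Line 3: ['tomato', 'journey'] (min_width=14, slack=0)
Line 4: ['cheese', 'an', 'do'] (min_width=12, slack=2)
Line 5: ['universe'] (min_width=8, slack=6)
Line 6: ['cheese', 'grass'] (min_width=12, slack=2)
Line 7: ['yellow'] (min_width=6, slack=8)
Line 8: ['importance', 'how'] (min_width=14, slack=0)

Answer: 1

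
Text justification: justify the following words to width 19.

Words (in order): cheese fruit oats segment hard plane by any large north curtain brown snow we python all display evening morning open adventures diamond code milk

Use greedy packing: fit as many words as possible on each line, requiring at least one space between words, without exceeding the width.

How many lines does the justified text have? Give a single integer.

Line 1: ['cheese', 'fruit', 'oats'] (min_width=17, slack=2)
Line 2: ['segment', 'hard', 'plane'] (min_width=18, slack=1)
Line 3: ['by', 'any', 'large', 'north'] (min_width=18, slack=1)
Line 4: ['curtain', 'brown', 'snow'] (min_width=18, slack=1)
Line 5: ['we', 'python', 'all'] (min_width=13, slack=6)
Line 6: ['display', 'evening'] (min_width=15, slack=4)
Line 7: ['morning', 'open'] (min_width=12, slack=7)
Line 8: ['adventures', 'diamond'] (min_width=18, slack=1)
Line 9: ['code', 'milk'] (min_width=9, slack=10)
Total lines: 9

Answer: 9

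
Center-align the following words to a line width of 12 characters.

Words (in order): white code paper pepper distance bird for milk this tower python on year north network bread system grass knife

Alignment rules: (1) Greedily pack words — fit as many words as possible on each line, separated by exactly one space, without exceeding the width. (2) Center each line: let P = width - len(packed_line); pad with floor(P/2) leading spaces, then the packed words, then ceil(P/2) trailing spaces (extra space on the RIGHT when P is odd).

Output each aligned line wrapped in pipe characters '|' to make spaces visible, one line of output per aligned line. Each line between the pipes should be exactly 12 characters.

Line 1: ['white', 'code'] (min_width=10, slack=2)
Line 2: ['paper', 'pepper'] (min_width=12, slack=0)
Line 3: ['distance'] (min_width=8, slack=4)
Line 4: ['bird', 'for'] (min_width=8, slack=4)
Line 5: ['milk', 'this'] (min_width=9, slack=3)
Line 6: ['tower', 'python'] (min_width=12, slack=0)
Line 7: ['on', 'year'] (min_width=7, slack=5)
Line 8: ['north'] (min_width=5, slack=7)
Line 9: ['network'] (min_width=7, slack=5)
Line 10: ['bread', 'system'] (min_width=12, slack=0)
Line 11: ['grass', 'knife'] (min_width=11, slack=1)

Answer: | white code |
|paper pepper|
|  distance  |
|  bird for  |
| milk this  |
|tower python|
|  on year   |
|   north    |
|  network   |
|bread system|
|grass knife |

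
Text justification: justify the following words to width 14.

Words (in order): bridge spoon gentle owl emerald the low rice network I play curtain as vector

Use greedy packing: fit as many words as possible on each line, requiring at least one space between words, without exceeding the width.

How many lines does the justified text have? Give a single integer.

Answer: 7

Derivation:
Line 1: ['bridge', 'spoon'] (min_width=12, slack=2)
Line 2: ['gentle', 'owl'] (min_width=10, slack=4)
Line 3: ['emerald', 'the'] (min_width=11, slack=3)
Line 4: ['low', 'rice'] (min_width=8, slack=6)
Line 5: ['network', 'I', 'play'] (min_width=14, slack=0)
Line 6: ['curtain', 'as'] (min_width=10, slack=4)
Line 7: ['vector'] (min_width=6, slack=8)
Total lines: 7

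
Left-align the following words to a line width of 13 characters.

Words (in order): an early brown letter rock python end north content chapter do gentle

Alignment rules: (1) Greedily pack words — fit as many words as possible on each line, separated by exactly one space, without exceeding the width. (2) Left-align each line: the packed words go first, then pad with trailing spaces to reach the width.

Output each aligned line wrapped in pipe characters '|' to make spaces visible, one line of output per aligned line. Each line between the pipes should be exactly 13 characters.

Line 1: ['an', 'early'] (min_width=8, slack=5)
Line 2: ['brown', 'letter'] (min_width=12, slack=1)
Line 3: ['rock', 'python'] (min_width=11, slack=2)
Line 4: ['end', 'north'] (min_width=9, slack=4)
Line 5: ['content'] (min_width=7, slack=6)
Line 6: ['chapter', 'do'] (min_width=10, slack=3)
Line 7: ['gentle'] (min_width=6, slack=7)

Answer: |an early     |
|brown letter |
|rock python  |
|end north    |
|content      |
|chapter do   |
|gentle       |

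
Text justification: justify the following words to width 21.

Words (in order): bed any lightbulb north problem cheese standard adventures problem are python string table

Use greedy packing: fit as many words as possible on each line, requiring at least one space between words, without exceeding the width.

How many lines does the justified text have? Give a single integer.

Line 1: ['bed', 'any', 'lightbulb'] (min_width=17, slack=4)
Line 2: ['north', 'problem', 'cheese'] (min_width=20, slack=1)
Line 3: ['standard', 'adventures'] (min_width=19, slack=2)
Line 4: ['problem', 'are', 'python'] (min_width=18, slack=3)
Line 5: ['string', 'table'] (min_width=12, slack=9)
Total lines: 5

Answer: 5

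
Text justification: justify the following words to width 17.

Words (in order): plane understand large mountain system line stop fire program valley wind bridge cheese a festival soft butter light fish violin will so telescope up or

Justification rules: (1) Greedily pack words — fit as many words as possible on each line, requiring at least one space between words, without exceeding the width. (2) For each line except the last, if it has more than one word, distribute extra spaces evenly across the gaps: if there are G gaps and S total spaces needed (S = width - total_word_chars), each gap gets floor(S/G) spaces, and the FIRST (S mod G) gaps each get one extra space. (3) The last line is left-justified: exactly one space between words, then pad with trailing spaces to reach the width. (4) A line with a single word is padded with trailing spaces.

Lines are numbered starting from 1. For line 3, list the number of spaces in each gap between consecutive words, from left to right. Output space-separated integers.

Answer: 2 1

Derivation:
Line 1: ['plane', 'understand'] (min_width=16, slack=1)
Line 2: ['large', 'mountain'] (min_width=14, slack=3)
Line 3: ['system', 'line', 'stop'] (min_width=16, slack=1)
Line 4: ['fire', 'program'] (min_width=12, slack=5)
Line 5: ['valley', 'wind'] (min_width=11, slack=6)
Line 6: ['bridge', 'cheese', 'a'] (min_width=15, slack=2)
Line 7: ['festival', 'soft'] (min_width=13, slack=4)
Line 8: ['butter', 'light', 'fish'] (min_width=17, slack=0)
Line 9: ['violin', 'will', 'so'] (min_width=14, slack=3)
Line 10: ['telescope', 'up', 'or'] (min_width=15, slack=2)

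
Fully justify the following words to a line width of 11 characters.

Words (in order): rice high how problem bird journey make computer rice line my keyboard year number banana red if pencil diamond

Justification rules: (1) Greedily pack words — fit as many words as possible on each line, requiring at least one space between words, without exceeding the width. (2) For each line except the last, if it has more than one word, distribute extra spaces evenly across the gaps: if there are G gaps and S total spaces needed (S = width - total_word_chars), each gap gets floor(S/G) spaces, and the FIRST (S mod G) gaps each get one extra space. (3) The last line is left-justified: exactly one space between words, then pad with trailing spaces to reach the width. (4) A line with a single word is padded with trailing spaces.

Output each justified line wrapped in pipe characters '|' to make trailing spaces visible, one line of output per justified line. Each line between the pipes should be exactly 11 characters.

Line 1: ['rice', 'high'] (min_width=9, slack=2)
Line 2: ['how', 'problem'] (min_width=11, slack=0)
Line 3: ['bird'] (min_width=4, slack=7)
Line 4: ['journey'] (min_width=7, slack=4)
Line 5: ['make'] (min_width=4, slack=7)
Line 6: ['computer'] (min_width=8, slack=3)
Line 7: ['rice', 'line'] (min_width=9, slack=2)
Line 8: ['my', 'keyboard'] (min_width=11, slack=0)
Line 9: ['year', 'number'] (min_width=11, slack=0)
Line 10: ['banana', 'red'] (min_width=10, slack=1)
Line 11: ['if', 'pencil'] (min_width=9, slack=2)
Line 12: ['diamond'] (min_width=7, slack=4)

Answer: |rice   high|
|how problem|
|bird       |
|journey    |
|make       |
|computer   |
|rice   line|
|my keyboard|
|year number|
|banana  red|
|if   pencil|
|diamond    |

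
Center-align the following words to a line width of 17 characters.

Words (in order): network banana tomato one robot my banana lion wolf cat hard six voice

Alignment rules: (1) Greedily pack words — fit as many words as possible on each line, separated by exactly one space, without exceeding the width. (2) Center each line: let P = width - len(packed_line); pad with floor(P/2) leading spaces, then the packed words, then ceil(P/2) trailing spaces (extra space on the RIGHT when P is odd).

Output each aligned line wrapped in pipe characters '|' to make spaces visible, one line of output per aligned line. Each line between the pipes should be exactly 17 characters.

Answer: | network banana  |
|tomato one robot |
| my banana lion  |
|wolf cat hard six|
|      voice      |

Derivation:
Line 1: ['network', 'banana'] (min_width=14, slack=3)
Line 2: ['tomato', 'one', 'robot'] (min_width=16, slack=1)
Line 3: ['my', 'banana', 'lion'] (min_width=14, slack=3)
Line 4: ['wolf', 'cat', 'hard', 'six'] (min_width=17, slack=0)
Line 5: ['voice'] (min_width=5, slack=12)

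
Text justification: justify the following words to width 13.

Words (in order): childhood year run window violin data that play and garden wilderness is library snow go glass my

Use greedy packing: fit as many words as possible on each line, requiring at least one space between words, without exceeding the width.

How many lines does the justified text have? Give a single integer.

Line 1: ['childhood'] (min_width=9, slack=4)
Line 2: ['year', 'run'] (min_width=8, slack=5)
Line 3: ['window', 'violin'] (min_width=13, slack=0)
Line 4: ['data', 'that'] (min_width=9, slack=4)
Line 5: ['play', 'and'] (min_width=8, slack=5)
Line 6: ['garden'] (min_width=6, slack=7)
Line 7: ['wilderness', 'is'] (min_width=13, slack=0)
Line 8: ['library', 'snow'] (min_width=12, slack=1)
Line 9: ['go', 'glass', 'my'] (min_width=11, slack=2)
Total lines: 9

Answer: 9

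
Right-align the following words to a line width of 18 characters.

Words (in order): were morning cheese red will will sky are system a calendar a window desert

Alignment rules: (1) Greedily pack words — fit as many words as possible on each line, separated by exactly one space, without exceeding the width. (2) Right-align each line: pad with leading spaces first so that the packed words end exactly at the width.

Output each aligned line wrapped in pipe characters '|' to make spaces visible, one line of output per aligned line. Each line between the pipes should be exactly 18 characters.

Line 1: ['were', 'morning'] (min_width=12, slack=6)
Line 2: ['cheese', 'red', 'will'] (min_width=15, slack=3)
Line 3: ['will', 'sky', 'are'] (min_width=12, slack=6)
Line 4: ['system', 'a', 'calendar'] (min_width=17, slack=1)
Line 5: ['a', 'window', 'desert'] (min_width=15, slack=3)

Answer: |      were morning|
|   cheese red will|
|      will sky are|
| system a calendar|
|   a window desert|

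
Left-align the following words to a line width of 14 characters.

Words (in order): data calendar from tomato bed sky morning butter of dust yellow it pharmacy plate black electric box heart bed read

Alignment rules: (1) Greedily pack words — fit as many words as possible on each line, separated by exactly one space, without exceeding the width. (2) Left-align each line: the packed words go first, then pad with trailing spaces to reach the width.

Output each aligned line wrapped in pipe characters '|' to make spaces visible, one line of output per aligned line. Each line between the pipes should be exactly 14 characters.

Line 1: ['data', 'calendar'] (min_width=13, slack=1)
Line 2: ['from', 'tomato'] (min_width=11, slack=3)
Line 3: ['bed', 'sky'] (min_width=7, slack=7)
Line 4: ['morning', 'butter'] (min_width=14, slack=0)
Line 5: ['of', 'dust', 'yellow'] (min_width=14, slack=0)
Line 6: ['it', 'pharmacy'] (min_width=11, slack=3)
Line 7: ['plate', 'black'] (min_width=11, slack=3)
Line 8: ['electric', 'box'] (min_width=12, slack=2)
Line 9: ['heart', 'bed', 'read'] (min_width=14, slack=0)

Answer: |data calendar |
|from tomato   |
|bed sky       |
|morning butter|
|of dust yellow|
|it pharmacy   |
|plate black   |
|electric box  |
|heart bed read|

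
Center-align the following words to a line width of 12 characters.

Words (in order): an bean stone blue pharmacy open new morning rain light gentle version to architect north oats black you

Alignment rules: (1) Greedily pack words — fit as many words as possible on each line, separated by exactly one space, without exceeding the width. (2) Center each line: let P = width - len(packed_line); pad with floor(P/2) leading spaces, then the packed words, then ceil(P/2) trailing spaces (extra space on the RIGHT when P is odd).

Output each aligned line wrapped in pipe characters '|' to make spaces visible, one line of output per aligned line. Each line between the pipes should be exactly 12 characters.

Answer: |  an bean   |
| stone blue |
|  pharmacy  |
|  open new  |
|morning rain|
|light gentle|
| version to |
| architect  |
| north oats |
| black you  |

Derivation:
Line 1: ['an', 'bean'] (min_width=7, slack=5)
Line 2: ['stone', 'blue'] (min_width=10, slack=2)
Line 3: ['pharmacy'] (min_width=8, slack=4)
Line 4: ['open', 'new'] (min_width=8, slack=4)
Line 5: ['morning', 'rain'] (min_width=12, slack=0)
Line 6: ['light', 'gentle'] (min_width=12, slack=0)
Line 7: ['version', 'to'] (min_width=10, slack=2)
Line 8: ['architect'] (min_width=9, slack=3)
Line 9: ['north', 'oats'] (min_width=10, slack=2)
Line 10: ['black', 'you'] (min_width=9, slack=3)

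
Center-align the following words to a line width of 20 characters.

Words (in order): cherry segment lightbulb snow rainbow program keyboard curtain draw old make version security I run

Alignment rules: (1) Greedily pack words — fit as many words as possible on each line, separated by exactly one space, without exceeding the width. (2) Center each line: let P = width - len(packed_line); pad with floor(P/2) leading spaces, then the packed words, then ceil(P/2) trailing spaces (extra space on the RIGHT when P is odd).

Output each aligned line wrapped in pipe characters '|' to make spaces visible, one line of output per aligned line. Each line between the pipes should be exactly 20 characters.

Line 1: ['cherry', 'segment'] (min_width=14, slack=6)
Line 2: ['lightbulb', 'snow'] (min_width=14, slack=6)
Line 3: ['rainbow', 'program'] (min_width=15, slack=5)
Line 4: ['keyboard', 'curtain'] (min_width=16, slack=4)
Line 5: ['draw', 'old', 'make'] (min_width=13, slack=7)
Line 6: ['version', 'security', 'I'] (min_width=18, slack=2)
Line 7: ['run'] (min_width=3, slack=17)

Answer: |   cherry segment   |
|   lightbulb snow   |
|  rainbow program   |
|  keyboard curtain  |
|   draw old make    |
| version security I |
|        run         |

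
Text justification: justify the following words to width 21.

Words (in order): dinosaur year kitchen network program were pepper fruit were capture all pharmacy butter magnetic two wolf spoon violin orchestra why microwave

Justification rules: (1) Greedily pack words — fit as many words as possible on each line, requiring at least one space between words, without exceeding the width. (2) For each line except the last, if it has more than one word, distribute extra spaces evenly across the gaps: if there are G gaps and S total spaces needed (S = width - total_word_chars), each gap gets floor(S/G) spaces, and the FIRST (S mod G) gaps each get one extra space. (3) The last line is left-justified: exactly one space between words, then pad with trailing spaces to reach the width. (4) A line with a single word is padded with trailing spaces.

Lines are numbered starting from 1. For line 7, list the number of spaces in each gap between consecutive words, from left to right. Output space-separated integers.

Answer: 9

Derivation:
Line 1: ['dinosaur', 'year', 'kitchen'] (min_width=21, slack=0)
Line 2: ['network', 'program', 'were'] (min_width=20, slack=1)
Line 3: ['pepper', 'fruit', 'were'] (min_width=17, slack=4)
Line 4: ['capture', 'all', 'pharmacy'] (min_width=20, slack=1)
Line 5: ['butter', 'magnetic', 'two'] (min_width=19, slack=2)
Line 6: ['wolf', 'spoon', 'violin'] (min_width=17, slack=4)
Line 7: ['orchestra', 'why'] (min_width=13, slack=8)
Line 8: ['microwave'] (min_width=9, slack=12)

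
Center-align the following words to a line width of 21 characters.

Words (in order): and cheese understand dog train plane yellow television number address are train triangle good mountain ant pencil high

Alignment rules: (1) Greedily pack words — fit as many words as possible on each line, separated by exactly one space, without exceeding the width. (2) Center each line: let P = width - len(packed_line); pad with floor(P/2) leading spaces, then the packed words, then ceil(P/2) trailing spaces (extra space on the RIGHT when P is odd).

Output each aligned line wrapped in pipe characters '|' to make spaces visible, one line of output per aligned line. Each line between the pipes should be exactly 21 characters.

Line 1: ['and', 'cheese', 'understand'] (min_width=21, slack=0)
Line 2: ['dog', 'train', 'plane'] (min_width=15, slack=6)
Line 3: ['yellow', 'television'] (min_width=17, slack=4)
Line 4: ['number', 'address', 'are'] (min_width=18, slack=3)
Line 5: ['train', 'triangle', 'good'] (min_width=19, slack=2)
Line 6: ['mountain', 'ant', 'pencil'] (min_width=19, slack=2)
Line 7: ['high'] (min_width=4, slack=17)

Answer: |and cheese understand|
|   dog train plane   |
|  yellow television  |
| number address are  |
| train triangle good |
| mountain ant pencil |
|        high         |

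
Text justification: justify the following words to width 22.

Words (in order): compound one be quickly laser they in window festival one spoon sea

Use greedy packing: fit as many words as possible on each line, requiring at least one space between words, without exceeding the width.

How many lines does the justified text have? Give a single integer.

Line 1: ['compound', 'one', 'be'] (min_width=15, slack=7)
Line 2: ['quickly', 'laser', 'they', 'in'] (min_width=21, slack=1)
Line 3: ['window', 'festival', 'one'] (min_width=19, slack=3)
Line 4: ['spoon', 'sea'] (min_width=9, slack=13)
Total lines: 4

Answer: 4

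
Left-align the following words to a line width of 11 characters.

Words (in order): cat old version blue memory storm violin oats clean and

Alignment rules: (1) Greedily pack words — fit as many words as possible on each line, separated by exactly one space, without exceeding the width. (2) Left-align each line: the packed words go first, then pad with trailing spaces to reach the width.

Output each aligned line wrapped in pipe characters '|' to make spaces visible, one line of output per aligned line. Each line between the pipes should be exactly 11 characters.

Line 1: ['cat', 'old'] (min_width=7, slack=4)
Line 2: ['version'] (min_width=7, slack=4)
Line 3: ['blue', 'memory'] (min_width=11, slack=0)
Line 4: ['storm'] (min_width=5, slack=6)
Line 5: ['violin', 'oats'] (min_width=11, slack=0)
Line 6: ['clean', 'and'] (min_width=9, slack=2)

Answer: |cat old    |
|version    |
|blue memory|
|storm      |
|violin oats|
|clean and  |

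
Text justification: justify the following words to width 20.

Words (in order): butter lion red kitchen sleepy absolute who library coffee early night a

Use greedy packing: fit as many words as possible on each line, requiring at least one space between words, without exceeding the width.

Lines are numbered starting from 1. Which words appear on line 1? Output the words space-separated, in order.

Line 1: ['butter', 'lion', 'red'] (min_width=15, slack=5)
Line 2: ['kitchen', 'sleepy'] (min_width=14, slack=6)
Line 3: ['absolute', 'who', 'library'] (min_width=20, slack=0)
Line 4: ['coffee', 'early', 'night', 'a'] (min_width=20, slack=0)

Answer: butter lion red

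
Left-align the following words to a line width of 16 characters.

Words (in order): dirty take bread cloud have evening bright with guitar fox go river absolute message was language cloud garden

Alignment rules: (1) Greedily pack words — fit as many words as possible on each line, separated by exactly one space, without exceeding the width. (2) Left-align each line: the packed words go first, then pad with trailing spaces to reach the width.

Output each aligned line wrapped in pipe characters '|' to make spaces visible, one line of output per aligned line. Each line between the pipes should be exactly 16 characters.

Line 1: ['dirty', 'take', 'bread'] (min_width=16, slack=0)
Line 2: ['cloud', 'have'] (min_width=10, slack=6)
Line 3: ['evening', 'bright'] (min_width=14, slack=2)
Line 4: ['with', 'guitar', 'fox'] (min_width=15, slack=1)
Line 5: ['go', 'river'] (min_width=8, slack=8)
Line 6: ['absolute', 'message'] (min_width=16, slack=0)
Line 7: ['was', 'language'] (min_width=12, slack=4)
Line 8: ['cloud', 'garden'] (min_width=12, slack=4)

Answer: |dirty take bread|
|cloud have      |
|evening bright  |
|with guitar fox |
|go river        |
|absolute message|
|was language    |
|cloud garden    |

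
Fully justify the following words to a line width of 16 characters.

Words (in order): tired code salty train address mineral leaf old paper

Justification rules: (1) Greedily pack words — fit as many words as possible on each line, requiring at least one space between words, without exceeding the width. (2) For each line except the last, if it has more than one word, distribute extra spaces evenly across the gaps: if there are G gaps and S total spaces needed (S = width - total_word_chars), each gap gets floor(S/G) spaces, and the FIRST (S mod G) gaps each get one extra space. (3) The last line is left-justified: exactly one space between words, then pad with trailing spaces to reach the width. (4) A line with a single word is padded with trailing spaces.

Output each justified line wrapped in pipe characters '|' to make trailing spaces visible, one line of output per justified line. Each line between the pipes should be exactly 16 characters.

Answer: |tired code salty|
|train    address|
|mineral leaf old|
|paper           |

Derivation:
Line 1: ['tired', 'code', 'salty'] (min_width=16, slack=0)
Line 2: ['train', 'address'] (min_width=13, slack=3)
Line 3: ['mineral', 'leaf', 'old'] (min_width=16, slack=0)
Line 4: ['paper'] (min_width=5, slack=11)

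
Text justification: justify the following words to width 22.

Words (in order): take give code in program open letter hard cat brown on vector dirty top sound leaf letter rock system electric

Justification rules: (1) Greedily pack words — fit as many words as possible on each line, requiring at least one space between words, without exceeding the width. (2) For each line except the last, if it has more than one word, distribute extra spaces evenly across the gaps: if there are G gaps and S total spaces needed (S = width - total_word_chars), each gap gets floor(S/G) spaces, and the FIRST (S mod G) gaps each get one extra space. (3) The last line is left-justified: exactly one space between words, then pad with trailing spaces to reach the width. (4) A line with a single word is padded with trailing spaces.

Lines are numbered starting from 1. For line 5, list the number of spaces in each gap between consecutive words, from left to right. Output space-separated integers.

Answer: 4 4

Derivation:
Line 1: ['take', 'give', 'code', 'in'] (min_width=17, slack=5)
Line 2: ['program', 'open', 'letter'] (min_width=19, slack=3)
Line 3: ['hard', 'cat', 'brown', 'on'] (min_width=17, slack=5)
Line 4: ['vector', 'dirty', 'top', 'sound'] (min_width=22, slack=0)
Line 5: ['leaf', 'letter', 'rock'] (min_width=16, slack=6)
Line 6: ['system', 'electric'] (min_width=15, slack=7)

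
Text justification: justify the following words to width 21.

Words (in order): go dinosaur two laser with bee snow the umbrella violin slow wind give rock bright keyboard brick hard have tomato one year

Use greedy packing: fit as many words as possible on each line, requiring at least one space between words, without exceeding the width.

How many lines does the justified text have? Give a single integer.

Answer: 6

Derivation:
Line 1: ['go', 'dinosaur', 'two', 'laser'] (min_width=21, slack=0)
Line 2: ['with', 'bee', 'snow', 'the'] (min_width=17, slack=4)
Line 3: ['umbrella', 'violin', 'slow'] (min_width=20, slack=1)
Line 4: ['wind', 'give', 'rock', 'bright'] (min_width=21, slack=0)
Line 5: ['keyboard', 'brick', 'hard'] (min_width=19, slack=2)
Line 6: ['have', 'tomato', 'one', 'year'] (min_width=20, slack=1)
Total lines: 6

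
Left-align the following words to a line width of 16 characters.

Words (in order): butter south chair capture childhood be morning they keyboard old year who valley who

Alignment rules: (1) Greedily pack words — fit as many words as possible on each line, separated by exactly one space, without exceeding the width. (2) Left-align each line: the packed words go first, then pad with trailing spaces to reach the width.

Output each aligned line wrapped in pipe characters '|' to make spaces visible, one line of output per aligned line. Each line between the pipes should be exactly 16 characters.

Line 1: ['butter', 'south'] (min_width=12, slack=4)
Line 2: ['chair', 'capture'] (min_width=13, slack=3)
Line 3: ['childhood', 'be'] (min_width=12, slack=4)
Line 4: ['morning', 'they'] (min_width=12, slack=4)
Line 5: ['keyboard', 'old'] (min_width=12, slack=4)
Line 6: ['year', 'who', 'valley'] (min_width=15, slack=1)
Line 7: ['who'] (min_width=3, slack=13)

Answer: |butter south    |
|chair capture   |
|childhood be    |
|morning they    |
|keyboard old    |
|year who valley |
|who             |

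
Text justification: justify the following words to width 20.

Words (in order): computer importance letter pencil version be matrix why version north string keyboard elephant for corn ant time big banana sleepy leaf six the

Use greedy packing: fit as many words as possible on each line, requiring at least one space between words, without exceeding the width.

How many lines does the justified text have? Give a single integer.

Answer: 8

Derivation:
Line 1: ['computer', 'importance'] (min_width=19, slack=1)
Line 2: ['letter', 'pencil'] (min_width=13, slack=7)
Line 3: ['version', 'be', 'matrix'] (min_width=17, slack=3)
Line 4: ['why', 'version', 'north'] (min_width=17, slack=3)
Line 5: ['string', 'keyboard'] (min_width=15, slack=5)
Line 6: ['elephant', 'for', 'corn'] (min_width=17, slack=3)
Line 7: ['ant', 'time', 'big', 'banana'] (min_width=19, slack=1)
Line 8: ['sleepy', 'leaf', 'six', 'the'] (min_width=19, slack=1)
Total lines: 8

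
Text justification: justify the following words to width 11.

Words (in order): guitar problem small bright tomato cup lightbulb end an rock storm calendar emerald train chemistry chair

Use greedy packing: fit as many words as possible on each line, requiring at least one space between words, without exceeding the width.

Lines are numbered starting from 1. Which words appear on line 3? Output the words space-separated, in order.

Line 1: ['guitar'] (min_width=6, slack=5)
Line 2: ['problem'] (min_width=7, slack=4)
Line 3: ['small'] (min_width=5, slack=6)
Line 4: ['bright'] (min_width=6, slack=5)
Line 5: ['tomato', 'cup'] (min_width=10, slack=1)
Line 6: ['lightbulb'] (min_width=9, slack=2)
Line 7: ['end', 'an', 'rock'] (min_width=11, slack=0)
Line 8: ['storm'] (min_width=5, slack=6)
Line 9: ['calendar'] (min_width=8, slack=3)
Line 10: ['emerald'] (min_width=7, slack=4)
Line 11: ['train'] (min_width=5, slack=6)
Line 12: ['chemistry'] (min_width=9, slack=2)
Line 13: ['chair'] (min_width=5, slack=6)

Answer: small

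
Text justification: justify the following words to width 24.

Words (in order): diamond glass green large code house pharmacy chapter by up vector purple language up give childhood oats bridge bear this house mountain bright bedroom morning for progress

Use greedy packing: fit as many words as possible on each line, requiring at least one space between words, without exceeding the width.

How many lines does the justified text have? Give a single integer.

Answer: 8

Derivation:
Line 1: ['diamond', 'glass', 'green'] (min_width=19, slack=5)
Line 2: ['large', 'code', 'house'] (min_width=16, slack=8)
Line 3: ['pharmacy', 'chapter', 'by', 'up'] (min_width=22, slack=2)
Line 4: ['vector', 'purple', 'language'] (min_width=22, slack=2)
Line 5: ['up', 'give', 'childhood', 'oats'] (min_width=22, slack=2)
Line 6: ['bridge', 'bear', 'this', 'house'] (min_width=22, slack=2)
Line 7: ['mountain', 'bright', 'bedroom'] (min_width=23, slack=1)
Line 8: ['morning', 'for', 'progress'] (min_width=20, slack=4)
Total lines: 8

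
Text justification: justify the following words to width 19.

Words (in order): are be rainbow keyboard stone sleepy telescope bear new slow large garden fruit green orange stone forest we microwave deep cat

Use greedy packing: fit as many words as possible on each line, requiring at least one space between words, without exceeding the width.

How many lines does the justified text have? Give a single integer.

Answer: 8

Derivation:
Line 1: ['are', 'be', 'rainbow'] (min_width=14, slack=5)
Line 2: ['keyboard', 'stone'] (min_width=14, slack=5)
Line 3: ['sleepy', 'telescope'] (min_width=16, slack=3)
Line 4: ['bear', 'new', 'slow', 'large'] (min_width=19, slack=0)
Line 5: ['garden', 'fruit', 'green'] (min_width=18, slack=1)
Line 6: ['orange', 'stone', 'forest'] (min_width=19, slack=0)
Line 7: ['we', 'microwave', 'deep'] (min_width=17, slack=2)
Line 8: ['cat'] (min_width=3, slack=16)
Total lines: 8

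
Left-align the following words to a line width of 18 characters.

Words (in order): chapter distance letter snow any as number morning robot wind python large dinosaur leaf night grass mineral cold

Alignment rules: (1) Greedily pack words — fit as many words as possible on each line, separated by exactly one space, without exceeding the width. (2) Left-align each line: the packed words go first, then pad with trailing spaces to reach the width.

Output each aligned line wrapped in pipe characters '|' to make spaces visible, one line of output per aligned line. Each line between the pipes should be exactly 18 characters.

Answer: |chapter distance  |
|letter snow any as|
|number morning    |
|robot wind python |
|large dinosaur    |
|leaf night grass  |
|mineral cold      |

Derivation:
Line 1: ['chapter', 'distance'] (min_width=16, slack=2)
Line 2: ['letter', 'snow', 'any', 'as'] (min_width=18, slack=0)
Line 3: ['number', 'morning'] (min_width=14, slack=4)
Line 4: ['robot', 'wind', 'python'] (min_width=17, slack=1)
Line 5: ['large', 'dinosaur'] (min_width=14, slack=4)
Line 6: ['leaf', 'night', 'grass'] (min_width=16, slack=2)
Line 7: ['mineral', 'cold'] (min_width=12, slack=6)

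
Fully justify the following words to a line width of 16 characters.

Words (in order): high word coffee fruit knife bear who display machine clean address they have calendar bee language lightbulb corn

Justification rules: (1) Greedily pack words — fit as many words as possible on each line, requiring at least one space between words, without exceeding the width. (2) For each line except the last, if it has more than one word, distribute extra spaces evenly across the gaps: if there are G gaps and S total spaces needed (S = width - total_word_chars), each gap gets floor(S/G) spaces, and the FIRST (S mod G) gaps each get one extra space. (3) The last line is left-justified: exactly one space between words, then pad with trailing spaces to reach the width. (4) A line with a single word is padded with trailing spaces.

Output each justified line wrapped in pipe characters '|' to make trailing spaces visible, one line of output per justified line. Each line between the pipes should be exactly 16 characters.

Answer: |high word coffee|
|fruit knife bear|
|who      display|
|machine    clean|
|address     they|
|have    calendar|
|bee     language|
|lightbulb corn  |

Derivation:
Line 1: ['high', 'word', 'coffee'] (min_width=16, slack=0)
Line 2: ['fruit', 'knife', 'bear'] (min_width=16, slack=0)
Line 3: ['who', 'display'] (min_width=11, slack=5)
Line 4: ['machine', 'clean'] (min_width=13, slack=3)
Line 5: ['address', 'they'] (min_width=12, slack=4)
Line 6: ['have', 'calendar'] (min_width=13, slack=3)
Line 7: ['bee', 'language'] (min_width=12, slack=4)
Line 8: ['lightbulb', 'corn'] (min_width=14, slack=2)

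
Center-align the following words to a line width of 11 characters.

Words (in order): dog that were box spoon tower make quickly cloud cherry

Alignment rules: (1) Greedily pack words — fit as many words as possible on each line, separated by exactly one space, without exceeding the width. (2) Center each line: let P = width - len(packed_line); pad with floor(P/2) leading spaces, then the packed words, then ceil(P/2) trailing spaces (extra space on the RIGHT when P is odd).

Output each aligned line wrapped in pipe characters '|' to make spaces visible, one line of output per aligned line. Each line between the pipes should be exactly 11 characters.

Line 1: ['dog', 'that'] (min_width=8, slack=3)
Line 2: ['were', 'box'] (min_width=8, slack=3)
Line 3: ['spoon', 'tower'] (min_width=11, slack=0)
Line 4: ['make'] (min_width=4, slack=7)
Line 5: ['quickly'] (min_width=7, slack=4)
Line 6: ['cloud'] (min_width=5, slack=6)
Line 7: ['cherry'] (min_width=6, slack=5)

Answer: | dog that  |
| were box  |
|spoon tower|
|   make    |
|  quickly  |
|   cloud   |
|  cherry   |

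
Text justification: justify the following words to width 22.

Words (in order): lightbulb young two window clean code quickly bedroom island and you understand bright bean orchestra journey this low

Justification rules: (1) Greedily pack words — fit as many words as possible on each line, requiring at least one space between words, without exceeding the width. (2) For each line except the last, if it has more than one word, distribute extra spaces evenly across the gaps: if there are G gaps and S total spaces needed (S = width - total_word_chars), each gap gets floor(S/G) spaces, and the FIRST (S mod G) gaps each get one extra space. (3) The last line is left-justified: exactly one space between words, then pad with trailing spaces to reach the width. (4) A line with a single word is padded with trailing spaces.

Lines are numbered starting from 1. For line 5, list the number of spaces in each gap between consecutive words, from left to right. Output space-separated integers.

Answer: 2 1

Derivation:
Line 1: ['lightbulb', 'young', 'two'] (min_width=19, slack=3)
Line 2: ['window', 'clean', 'code'] (min_width=17, slack=5)
Line 3: ['quickly', 'bedroom', 'island'] (min_width=22, slack=0)
Line 4: ['and', 'you', 'understand'] (min_width=18, slack=4)
Line 5: ['bright', 'bean', 'orchestra'] (min_width=21, slack=1)
Line 6: ['journey', 'this', 'low'] (min_width=16, slack=6)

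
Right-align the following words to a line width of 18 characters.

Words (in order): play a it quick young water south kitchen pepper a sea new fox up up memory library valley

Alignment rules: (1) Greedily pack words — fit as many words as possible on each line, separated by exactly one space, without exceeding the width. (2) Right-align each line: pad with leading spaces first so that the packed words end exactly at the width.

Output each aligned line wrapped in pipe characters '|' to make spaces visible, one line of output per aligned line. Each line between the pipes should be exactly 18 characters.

Answer: |   play a it quick|
| young water south|
|  kitchen pepper a|
| sea new fox up up|
|    memory library|
|            valley|

Derivation:
Line 1: ['play', 'a', 'it', 'quick'] (min_width=15, slack=3)
Line 2: ['young', 'water', 'south'] (min_width=17, slack=1)
Line 3: ['kitchen', 'pepper', 'a'] (min_width=16, slack=2)
Line 4: ['sea', 'new', 'fox', 'up', 'up'] (min_width=17, slack=1)
Line 5: ['memory', 'library'] (min_width=14, slack=4)
Line 6: ['valley'] (min_width=6, slack=12)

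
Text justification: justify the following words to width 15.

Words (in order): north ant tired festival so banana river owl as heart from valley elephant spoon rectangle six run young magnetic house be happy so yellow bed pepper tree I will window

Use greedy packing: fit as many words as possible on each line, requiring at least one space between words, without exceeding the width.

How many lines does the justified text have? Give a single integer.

Line 1: ['north', 'ant', 'tired'] (min_width=15, slack=0)
Line 2: ['festival', 'so'] (min_width=11, slack=4)
Line 3: ['banana', 'river'] (min_width=12, slack=3)
Line 4: ['owl', 'as', 'heart'] (min_width=12, slack=3)
Line 5: ['from', 'valley'] (min_width=11, slack=4)
Line 6: ['elephant', 'spoon'] (min_width=14, slack=1)
Line 7: ['rectangle', 'six'] (min_width=13, slack=2)
Line 8: ['run', 'young'] (min_width=9, slack=6)
Line 9: ['magnetic', 'house'] (min_width=14, slack=1)
Line 10: ['be', 'happy', 'so'] (min_width=11, slack=4)
Line 11: ['yellow', 'bed'] (min_width=10, slack=5)
Line 12: ['pepper', 'tree', 'I'] (min_width=13, slack=2)
Line 13: ['will', 'window'] (min_width=11, slack=4)
Total lines: 13

Answer: 13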